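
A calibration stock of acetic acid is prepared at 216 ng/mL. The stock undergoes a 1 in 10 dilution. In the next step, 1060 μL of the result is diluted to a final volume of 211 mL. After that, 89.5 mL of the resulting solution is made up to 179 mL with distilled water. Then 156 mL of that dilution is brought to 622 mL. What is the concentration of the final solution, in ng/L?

Overall dilution factor = 10 × 199.1 × 2 × 3.987 = 1.59 × 10⁴.
216 ng/mL / 1.59 × 10⁴ = 0.0136 ng/mL = 13.6 ng/L.

13.6 ng/L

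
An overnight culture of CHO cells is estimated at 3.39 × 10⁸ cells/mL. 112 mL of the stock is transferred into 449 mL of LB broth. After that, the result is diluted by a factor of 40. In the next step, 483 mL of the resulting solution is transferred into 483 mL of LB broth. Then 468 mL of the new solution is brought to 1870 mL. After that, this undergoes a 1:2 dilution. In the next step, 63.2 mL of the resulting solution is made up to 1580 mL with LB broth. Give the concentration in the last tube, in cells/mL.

Overall dilution factor = 5.009 × 40 × 2 × 3.996 × 2 × 25 = 8.01 × 10⁴.
3.39 × 10⁸ cells/mL / 8.01 × 10⁴ = 4230 cells/mL.

4230 cells/mL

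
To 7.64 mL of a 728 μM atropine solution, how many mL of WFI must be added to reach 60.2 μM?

V₂ = C₁V₁/C₂ = 728 × 7.64 / 60.2 = 92.4 mL.
Diluent to add = V₂ − V₁ = 92.4 − 7.64 = 84.8 mL.

84.8 mL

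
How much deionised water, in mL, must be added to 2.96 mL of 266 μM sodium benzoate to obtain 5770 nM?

5770 nM = 5.77 μM.
V₂ = C₁V₁/C₂ = 266 × 2.96 / 5.77 = 136 mL.
Diluent to add = V₂ − V₁ = 136 − 2.96 = 133 mL.

133 mL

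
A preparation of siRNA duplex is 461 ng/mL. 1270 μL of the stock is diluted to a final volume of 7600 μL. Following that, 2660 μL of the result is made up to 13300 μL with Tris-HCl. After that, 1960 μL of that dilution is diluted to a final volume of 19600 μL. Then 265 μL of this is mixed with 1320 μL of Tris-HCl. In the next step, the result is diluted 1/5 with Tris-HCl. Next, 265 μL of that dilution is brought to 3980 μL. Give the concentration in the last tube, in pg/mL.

3.43 pg/mL

Overall dilution factor = 5.984 × 5 × 10 × 5.981 × 5 × 15.02 = 1.34 × 10⁵.
461 ng/mL / 1.34 × 10⁵ = 3.43 × 10⁻³ ng/mL = 3.43 pg/mL.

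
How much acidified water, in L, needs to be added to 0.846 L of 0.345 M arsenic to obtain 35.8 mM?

7.31 L

35.8 mM = 0.0358 M.
V₂ = C₁V₁/C₂ = 0.345 × 0.846 / 0.0358 = 8.15 L.
Diluent to add = V₂ − V₁ = 8.15 − 0.846 = 7.31 L.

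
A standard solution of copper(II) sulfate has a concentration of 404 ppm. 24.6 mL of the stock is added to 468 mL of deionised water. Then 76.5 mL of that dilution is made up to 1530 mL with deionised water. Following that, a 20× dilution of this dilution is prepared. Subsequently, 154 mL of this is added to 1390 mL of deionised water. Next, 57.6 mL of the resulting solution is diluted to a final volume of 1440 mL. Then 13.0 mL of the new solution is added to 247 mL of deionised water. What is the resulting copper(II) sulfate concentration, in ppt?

10.1 ppt

Overall dilution factor = 20.02 × 20 × 20 × 10.03 × 25 × 20 = 4.02 × 10⁷.
404 ppm / 4.02 × 10⁷ = 1.01 × 10⁻⁵ ppm = 10.1 ppt.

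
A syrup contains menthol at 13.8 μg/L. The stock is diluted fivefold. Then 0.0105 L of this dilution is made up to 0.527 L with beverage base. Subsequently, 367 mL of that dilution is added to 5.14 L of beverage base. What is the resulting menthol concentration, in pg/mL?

3.66 pg/mL

Overall dilution factor = 5 × 50.19 × 15.01 = 3766.
13.8 μg/L / 3766 = 3.66 × 10⁻³ μg/L = 3.66 pg/mL.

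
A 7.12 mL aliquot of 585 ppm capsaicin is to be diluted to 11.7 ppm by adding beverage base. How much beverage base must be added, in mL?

V₂ = C₁V₁/C₂ = 585 × 7.12 / 11.7 = 356 mL.
Diluent to add = V₂ − V₁ = 356 − 7.12 = 349 mL.

349 mL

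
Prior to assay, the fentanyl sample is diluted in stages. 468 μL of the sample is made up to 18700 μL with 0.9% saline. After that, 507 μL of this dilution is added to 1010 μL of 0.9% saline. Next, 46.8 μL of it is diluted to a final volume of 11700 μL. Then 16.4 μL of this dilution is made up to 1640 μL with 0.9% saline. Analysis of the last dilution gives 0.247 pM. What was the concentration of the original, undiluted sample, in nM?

Overall dilution factor = 39.96 × 2.992 × 250 × 100 = 2.99 × 10⁶.
Original = 0.247 pM × 2.99 × 10⁶ = 7.38 × 10⁵ pM = 738 nM.

738 nM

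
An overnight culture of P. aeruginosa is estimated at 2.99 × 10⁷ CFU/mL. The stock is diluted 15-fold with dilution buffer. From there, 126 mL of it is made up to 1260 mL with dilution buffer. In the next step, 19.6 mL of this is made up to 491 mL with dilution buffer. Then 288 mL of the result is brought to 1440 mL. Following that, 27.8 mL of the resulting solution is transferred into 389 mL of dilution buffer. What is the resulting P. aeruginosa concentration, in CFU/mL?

106 CFU/mL

Overall dilution factor = 15 × 10 × 25.05 × 5 × 14.99 = 2.82 × 10⁵.
2.99 × 10⁷ CFU/mL / 2.82 × 10⁵ = 106 CFU/mL.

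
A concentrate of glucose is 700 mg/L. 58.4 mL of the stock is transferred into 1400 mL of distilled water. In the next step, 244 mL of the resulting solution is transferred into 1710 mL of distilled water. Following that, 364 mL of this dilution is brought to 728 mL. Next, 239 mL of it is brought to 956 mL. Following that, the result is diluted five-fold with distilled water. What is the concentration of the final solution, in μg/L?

87.5 μg/L

Overall dilution factor = 24.97 × 8.008 × 2 × 4 × 5 = 7999.
700 mg/L / 7999 = 0.0875 mg/L = 87.5 μg/L.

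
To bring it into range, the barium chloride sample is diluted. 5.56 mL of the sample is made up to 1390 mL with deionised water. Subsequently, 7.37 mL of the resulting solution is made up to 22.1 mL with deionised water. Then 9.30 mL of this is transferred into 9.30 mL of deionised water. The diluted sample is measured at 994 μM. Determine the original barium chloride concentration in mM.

Overall dilution factor = 250 × 2.999 × 2 = 1499.
Original = 994 μM × 1499 = 1.49 × 10⁶ μM = 1490 mM.

1490 mM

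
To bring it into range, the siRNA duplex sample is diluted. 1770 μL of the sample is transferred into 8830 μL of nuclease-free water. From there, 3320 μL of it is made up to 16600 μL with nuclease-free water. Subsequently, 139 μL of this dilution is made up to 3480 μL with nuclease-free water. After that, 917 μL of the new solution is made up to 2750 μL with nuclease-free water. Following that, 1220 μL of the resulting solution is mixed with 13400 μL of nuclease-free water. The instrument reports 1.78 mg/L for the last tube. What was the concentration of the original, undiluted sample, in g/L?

48.0 g/L

Overall dilution factor = 5.989 × 5 × 25.04 × 2.999 × 11.98 = 2.69 × 10⁴.
Original = 1.78 mg/L × 2.69 × 10⁴ = 4.80 × 10⁴ mg/L = 48.0 g/L.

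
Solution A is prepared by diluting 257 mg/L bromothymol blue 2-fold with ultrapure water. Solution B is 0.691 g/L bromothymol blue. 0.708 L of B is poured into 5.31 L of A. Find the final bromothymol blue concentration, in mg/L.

195 mg/L

C_A = 257 mg/L / 2 = 128 mg/L.
C_B = 0.691 g/L = 691 mg/L.
C_mix = (C_A·V_A + C_B·V_B)/(V_A + V_B) = (128×5.31 + 691×0.708) / 6.018 = 195 mg/L.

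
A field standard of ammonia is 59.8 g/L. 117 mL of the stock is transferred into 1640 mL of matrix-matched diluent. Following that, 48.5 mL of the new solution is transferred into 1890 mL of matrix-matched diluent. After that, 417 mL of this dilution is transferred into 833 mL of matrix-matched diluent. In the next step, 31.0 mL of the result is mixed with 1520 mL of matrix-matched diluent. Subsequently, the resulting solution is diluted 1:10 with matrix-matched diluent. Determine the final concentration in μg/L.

66.4 μg/L

Overall dilution factor = 15.02 × 39.97 × 2.998 × 50.03 × 10 = 9.00 × 10⁵.
59.8 g/L / 9.00 × 10⁵ = 6.64 × 10⁻⁵ g/L = 66.4 μg/L.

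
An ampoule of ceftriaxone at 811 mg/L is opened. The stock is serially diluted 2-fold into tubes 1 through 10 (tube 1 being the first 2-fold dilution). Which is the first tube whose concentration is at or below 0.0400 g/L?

tube 5

Tube n has concentration 811 mg/L / 2ⁿ.
Need 2ⁿ ≥ 811 mg/L / 0.0400 g/L = 20.3, so n ≥ 4.34.
First such tube: n = 5.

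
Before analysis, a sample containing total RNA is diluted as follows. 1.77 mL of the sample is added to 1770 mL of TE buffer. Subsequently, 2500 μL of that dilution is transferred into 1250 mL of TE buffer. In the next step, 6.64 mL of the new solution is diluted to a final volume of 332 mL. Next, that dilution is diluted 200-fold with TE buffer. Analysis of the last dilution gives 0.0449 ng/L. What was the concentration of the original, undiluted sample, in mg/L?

225 mg/L

Overall dilution factor = 1001 × 501 × 50 × 200 = 5.02 × 10⁹.
Original = 0.0449 ng/L × 5.02 × 10⁹ = 2.25 × 10⁸ ng/L = 225 mg/L.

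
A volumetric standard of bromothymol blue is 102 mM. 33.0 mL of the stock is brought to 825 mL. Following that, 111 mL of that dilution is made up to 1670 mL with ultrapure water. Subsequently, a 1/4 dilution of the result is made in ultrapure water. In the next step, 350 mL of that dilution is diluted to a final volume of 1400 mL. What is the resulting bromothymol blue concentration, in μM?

16.9 μM

Overall dilution factor = 25 × 15.05 × 4 × 4 = 6018.
102 mM / 6018 = 0.0169 mM = 16.9 μM.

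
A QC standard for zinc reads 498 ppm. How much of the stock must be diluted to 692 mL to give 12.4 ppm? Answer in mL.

17.2 mL

V₁ = C₂V₂/C₁ = 12.4 × 692 / 498 = 17.2 mL.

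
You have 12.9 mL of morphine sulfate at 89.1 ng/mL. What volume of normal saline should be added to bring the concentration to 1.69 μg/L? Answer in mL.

1.69 μg/L = 1.69 ng/mL.
V₂ = C₁V₁/C₂ = 89.1 × 12.9 / 1.69 = 680 mL.
Diluent to add = V₂ − V₁ = 680 − 12.9 = 667 mL.

667 mL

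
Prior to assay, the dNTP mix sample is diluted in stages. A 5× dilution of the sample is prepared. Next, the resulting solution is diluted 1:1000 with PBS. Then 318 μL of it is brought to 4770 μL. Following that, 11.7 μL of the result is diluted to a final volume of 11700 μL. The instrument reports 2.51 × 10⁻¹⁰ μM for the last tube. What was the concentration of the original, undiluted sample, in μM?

Overall dilution factor = 5 × 1000 × 15 × 1000 = 7.50 × 10⁷.
Original = 2.51 × 10⁻¹⁰ μM × 7.50 × 10⁷ = 0.0188 μM.

0.0188 μM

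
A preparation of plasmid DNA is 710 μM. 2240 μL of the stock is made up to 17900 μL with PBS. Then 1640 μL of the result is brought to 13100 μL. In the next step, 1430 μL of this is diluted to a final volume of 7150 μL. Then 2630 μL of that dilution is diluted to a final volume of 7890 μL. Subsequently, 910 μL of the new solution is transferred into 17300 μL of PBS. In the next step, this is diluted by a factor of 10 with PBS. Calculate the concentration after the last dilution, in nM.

3.71 nM

Overall dilution factor = 7.991 × 7.988 × 5 × 3 × 20.01 × 10 = 1.92 × 10⁵.
710 μM / 1.92 × 10⁵ = 3.71 × 10⁻³ μM = 3.71 nM.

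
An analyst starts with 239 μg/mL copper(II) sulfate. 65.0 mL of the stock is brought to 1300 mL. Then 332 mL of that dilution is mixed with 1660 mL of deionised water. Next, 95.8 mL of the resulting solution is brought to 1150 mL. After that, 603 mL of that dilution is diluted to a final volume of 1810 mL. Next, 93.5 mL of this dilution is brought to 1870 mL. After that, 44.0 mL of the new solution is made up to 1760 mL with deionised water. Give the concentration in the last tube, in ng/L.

69.1 ng/L

Overall dilution factor = 20 × 6 × 12.00 × 3.002 × 20 × 40 = 3.46 × 10⁶.
239 μg/mL / 3.46 × 10⁶ = 6.91 × 10⁻⁵ μg/mL = 69.1 ng/L.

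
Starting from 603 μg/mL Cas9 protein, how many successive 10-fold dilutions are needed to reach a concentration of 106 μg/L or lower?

4

Need 10ⁿ ≥ 5689, so n ≥ log(5689)/log(10) = 3.76.
Minimum whole steps: n = 4.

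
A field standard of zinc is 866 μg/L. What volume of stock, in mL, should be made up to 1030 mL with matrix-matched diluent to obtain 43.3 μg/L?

51.5 mL

V₁ = C₂V₂/C₁ = 43.3 × 1030 / 866 = 51.5 mL.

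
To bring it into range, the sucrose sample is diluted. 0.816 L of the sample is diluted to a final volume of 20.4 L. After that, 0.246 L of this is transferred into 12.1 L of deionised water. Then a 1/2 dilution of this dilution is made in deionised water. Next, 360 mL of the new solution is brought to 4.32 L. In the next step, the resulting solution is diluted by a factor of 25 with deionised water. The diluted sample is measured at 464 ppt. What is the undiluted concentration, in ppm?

349 ppm

Overall dilution factor = 25 × 50.19 × 2 × 12 × 25 = 7.53 × 10⁵.
Original = 464 ppt × 7.53 × 10⁵ = 3.49 × 10⁸ ppt = 349 ppm.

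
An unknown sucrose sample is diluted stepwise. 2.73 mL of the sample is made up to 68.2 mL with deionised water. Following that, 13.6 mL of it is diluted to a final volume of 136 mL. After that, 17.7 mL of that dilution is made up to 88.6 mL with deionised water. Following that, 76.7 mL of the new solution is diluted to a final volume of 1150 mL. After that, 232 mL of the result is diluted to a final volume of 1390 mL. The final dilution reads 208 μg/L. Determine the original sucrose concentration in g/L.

23.4 g/L

Overall dilution factor = 24.98 × 10 × 5.006 × 14.99 × 5.991 = 1.12 × 10⁵.
Original = 208 μg/L × 1.12 × 10⁵ = 2.34 × 10⁷ μg/L = 23.4 g/L.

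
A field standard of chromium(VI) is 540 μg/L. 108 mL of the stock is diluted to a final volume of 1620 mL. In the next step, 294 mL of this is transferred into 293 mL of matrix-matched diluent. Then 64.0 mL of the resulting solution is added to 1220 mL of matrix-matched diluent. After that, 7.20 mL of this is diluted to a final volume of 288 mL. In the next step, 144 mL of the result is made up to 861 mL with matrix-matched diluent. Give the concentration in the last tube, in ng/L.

Overall dilution factor = 15 × 1.997 × 20.06 × 40 × 5.979 = 1.44 × 10⁵.
540 μg/L / 1.44 × 10⁵ = 3.76 × 10⁻³ μg/L = 3.76 ng/L.

3.76 ng/L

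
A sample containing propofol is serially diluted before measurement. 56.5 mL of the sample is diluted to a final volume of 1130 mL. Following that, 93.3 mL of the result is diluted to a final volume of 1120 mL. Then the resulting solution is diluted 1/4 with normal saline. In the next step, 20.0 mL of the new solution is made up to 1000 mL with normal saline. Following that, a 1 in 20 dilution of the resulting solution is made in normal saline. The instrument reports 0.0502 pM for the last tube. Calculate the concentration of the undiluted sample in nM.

Overall dilution factor = 20 × 12.00 × 4 × 50 × 20 = 9.60 × 10⁵.
Original = 0.0502 pM × 9.60 × 10⁵ = 4.82 × 10⁴ pM = 48.2 nM.

48.2 nM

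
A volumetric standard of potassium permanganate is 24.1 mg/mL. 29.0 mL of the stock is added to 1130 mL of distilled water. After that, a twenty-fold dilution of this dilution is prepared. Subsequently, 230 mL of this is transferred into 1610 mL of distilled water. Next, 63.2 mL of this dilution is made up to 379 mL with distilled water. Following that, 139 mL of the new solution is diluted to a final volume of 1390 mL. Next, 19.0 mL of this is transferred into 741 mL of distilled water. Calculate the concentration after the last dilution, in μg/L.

1.57 μg/L

Overall dilution factor = 39.97 × 20 × 8 × 5.997 × 10 × 40 = 1.53 × 10⁷.
24.1 mg/mL / 1.53 × 10⁷ = 1.57 × 10⁻⁶ mg/mL = 1.57 μg/L.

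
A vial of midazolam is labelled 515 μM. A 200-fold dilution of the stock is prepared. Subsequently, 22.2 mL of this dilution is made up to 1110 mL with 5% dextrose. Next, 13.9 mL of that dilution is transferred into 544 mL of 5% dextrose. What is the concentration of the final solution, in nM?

Overall dilution factor = 200 × 50 × 40.14 = 4.01 × 10⁵.
515 μM / 4.01 × 10⁵ = 1.28 × 10⁻³ μM = 1.28 nM.

1.28 nM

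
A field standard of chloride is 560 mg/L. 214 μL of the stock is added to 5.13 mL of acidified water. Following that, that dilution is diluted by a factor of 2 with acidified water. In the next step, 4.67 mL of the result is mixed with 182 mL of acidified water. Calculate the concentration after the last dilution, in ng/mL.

281 ng/mL

Overall dilution factor = 24.97 × 2 × 39.97 = 1996.
560 mg/L / 1996 = 0.281 mg/L = 281 ng/mL.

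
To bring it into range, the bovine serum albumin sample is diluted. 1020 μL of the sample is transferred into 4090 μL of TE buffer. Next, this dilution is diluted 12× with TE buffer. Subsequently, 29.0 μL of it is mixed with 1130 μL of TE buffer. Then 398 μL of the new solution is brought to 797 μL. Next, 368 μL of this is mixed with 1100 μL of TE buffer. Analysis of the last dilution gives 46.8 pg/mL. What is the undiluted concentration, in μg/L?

898 μg/L

Overall dilution factor = 5.010 × 12 × 39.97 × 2.003 × 3.989 = 1.92 × 10⁴.
Original = 46.8 pg/mL × 1.92 × 10⁴ = 8.98 × 10⁵ pg/mL = 898 μg/L.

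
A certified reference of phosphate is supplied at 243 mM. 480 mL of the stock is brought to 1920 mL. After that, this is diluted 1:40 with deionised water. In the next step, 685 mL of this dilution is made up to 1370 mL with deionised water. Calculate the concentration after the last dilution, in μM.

Overall dilution factor = 4 × 40 × 2 = 320.
243 mM / 320 = 0.759 mM = 759 μM.

759 μM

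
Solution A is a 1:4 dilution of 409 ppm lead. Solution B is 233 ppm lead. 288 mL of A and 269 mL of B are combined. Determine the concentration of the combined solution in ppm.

165 ppm

C_A = 409 ppm / 4 = 102 ppm.
C_mix = (C_A·V_A + C_B·V_B)/(V_A + V_B) = (102×288 + 233×269) / 557.0 = 165 ppm.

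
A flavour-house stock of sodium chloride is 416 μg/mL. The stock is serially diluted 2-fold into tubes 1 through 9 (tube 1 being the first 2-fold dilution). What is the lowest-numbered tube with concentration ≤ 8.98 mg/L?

Tube n has concentration 416 μg/mL / 2ⁿ.
Need 2ⁿ ≥ 416 μg/mL / 8.98 mg/L = 46.3, so n ≥ 5.53.
First such tube: n = 6.

tube 6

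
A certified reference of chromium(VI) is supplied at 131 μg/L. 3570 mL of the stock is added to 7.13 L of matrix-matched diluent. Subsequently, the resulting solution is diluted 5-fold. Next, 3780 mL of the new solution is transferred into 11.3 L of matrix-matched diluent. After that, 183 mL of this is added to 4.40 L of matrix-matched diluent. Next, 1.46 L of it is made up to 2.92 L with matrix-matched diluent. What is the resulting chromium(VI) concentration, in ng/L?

43.7 ng/L

Overall dilution factor = 2.997 × 5 × 3.989 × 25.04 × 2 = 2994.
131 μg/L / 2994 = 0.0437 μg/L = 43.7 ng/L.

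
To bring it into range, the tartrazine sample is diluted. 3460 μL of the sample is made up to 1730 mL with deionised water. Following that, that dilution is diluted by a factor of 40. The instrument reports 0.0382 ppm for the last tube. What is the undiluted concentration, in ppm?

764 ppm

Overall dilution factor = 500 × 40 = 2.00 × 10⁴.
Original = 0.0382 ppm × 2.00 × 10⁴ = 764 ppm.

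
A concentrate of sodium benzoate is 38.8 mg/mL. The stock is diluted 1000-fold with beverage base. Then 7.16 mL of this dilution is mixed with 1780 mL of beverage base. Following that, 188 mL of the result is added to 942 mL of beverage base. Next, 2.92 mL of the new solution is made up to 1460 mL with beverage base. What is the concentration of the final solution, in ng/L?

51.7 ng/L

Overall dilution factor = 1000 × 249.6 × 6.011 × 500 = 7.50 × 10⁸.
38.8 mg/mL / 7.50 × 10⁸ = 5.17 × 10⁻⁸ mg/mL = 51.7 ng/L.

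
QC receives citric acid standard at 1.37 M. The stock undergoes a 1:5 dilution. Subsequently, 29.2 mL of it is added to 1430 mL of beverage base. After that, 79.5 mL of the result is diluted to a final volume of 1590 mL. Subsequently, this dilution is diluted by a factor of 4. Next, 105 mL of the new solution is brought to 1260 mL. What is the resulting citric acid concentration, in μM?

5.71 μM

Overall dilution factor = 5 × 49.97 × 20 × 4 × 12 = 2.40 × 10⁵.
1.37 M / 2.40 × 10⁵ = 5.71 × 10⁻⁶ M = 5.71 μM.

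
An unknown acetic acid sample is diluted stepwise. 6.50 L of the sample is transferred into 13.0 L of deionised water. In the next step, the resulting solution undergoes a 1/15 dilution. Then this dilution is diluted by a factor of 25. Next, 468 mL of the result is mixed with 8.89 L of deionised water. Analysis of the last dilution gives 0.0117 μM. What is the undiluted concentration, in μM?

Overall dilution factor = 3 × 15 × 25 × 20.00 = 2.25 × 10⁴.
Original = 0.0117 μM × 2.25 × 10⁴ = 263 μM.

263 μM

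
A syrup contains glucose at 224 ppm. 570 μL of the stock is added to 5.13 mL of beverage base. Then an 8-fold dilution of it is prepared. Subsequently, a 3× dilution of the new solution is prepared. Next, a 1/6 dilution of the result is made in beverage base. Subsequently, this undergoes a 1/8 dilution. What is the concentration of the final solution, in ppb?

19.4 ppb

Overall dilution factor = 10 × 8 × 3 × 6 × 8 = 1.15 × 10⁴.
224 ppm / 1.15 × 10⁴ = 0.0194 ppm = 19.4 ppb.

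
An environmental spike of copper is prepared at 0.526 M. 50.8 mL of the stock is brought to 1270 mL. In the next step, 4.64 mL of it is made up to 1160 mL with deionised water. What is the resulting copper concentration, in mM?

0.0842 mM

Overall dilution factor = 25 × 250 = 6250.
0.526 M / 6250 = 8.42 × 10⁻⁵ M = 0.0842 mM.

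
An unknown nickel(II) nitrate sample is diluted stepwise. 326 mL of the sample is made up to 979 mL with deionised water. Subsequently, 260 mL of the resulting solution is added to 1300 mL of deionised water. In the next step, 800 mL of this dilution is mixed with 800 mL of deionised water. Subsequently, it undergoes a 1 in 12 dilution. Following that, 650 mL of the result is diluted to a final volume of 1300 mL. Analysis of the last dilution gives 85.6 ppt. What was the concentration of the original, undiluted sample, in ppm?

0.0740 ppm

Overall dilution factor = 3.003 × 6 × 2 × 12 × 2 = 865.
Original = 85.6 ppt × 865 = 7.40 × 10⁴ ppt = 0.0740 ppm.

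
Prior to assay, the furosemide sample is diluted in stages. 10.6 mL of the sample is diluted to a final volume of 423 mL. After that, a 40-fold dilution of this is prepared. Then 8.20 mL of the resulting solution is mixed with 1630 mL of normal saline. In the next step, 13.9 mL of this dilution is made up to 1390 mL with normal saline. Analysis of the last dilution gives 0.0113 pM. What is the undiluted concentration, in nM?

Overall dilution factor = 39.91 × 40 × 199.8 × 100 = 3.19 × 10⁷.
Original = 0.0113 pM × 3.19 × 10⁷ = 3.60 × 10⁵ pM = 360 nM.

360 nM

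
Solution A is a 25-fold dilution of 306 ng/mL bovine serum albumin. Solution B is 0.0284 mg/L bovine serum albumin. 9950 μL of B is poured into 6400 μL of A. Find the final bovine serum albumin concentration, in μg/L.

C_A = 306 ng/mL / 25 = 12.2 ng/mL.
C_B = 0.0284 mg/L = 28.4 ng/mL.
C_mix = (C_A·V_A + C_B·V_B)/(V_A + V_B) = (12.2×6400 + 28.4×9950) / 16350 = 22.1 ng/mL = 22.1 μg/L.

22.1 μg/L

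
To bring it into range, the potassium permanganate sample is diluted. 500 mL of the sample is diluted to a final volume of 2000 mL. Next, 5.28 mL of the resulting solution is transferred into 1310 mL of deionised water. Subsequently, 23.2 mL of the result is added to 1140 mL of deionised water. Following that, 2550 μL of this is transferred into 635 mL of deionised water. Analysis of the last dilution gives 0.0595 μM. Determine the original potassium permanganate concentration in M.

0.743 M

Overall dilution factor = 4 × 249.1 × 50.14 × 250.0 = 1.25 × 10⁷.
Original = 0.0595 μM × 1.25 × 10⁷ = 7.43 × 10⁵ μM = 0.743 M.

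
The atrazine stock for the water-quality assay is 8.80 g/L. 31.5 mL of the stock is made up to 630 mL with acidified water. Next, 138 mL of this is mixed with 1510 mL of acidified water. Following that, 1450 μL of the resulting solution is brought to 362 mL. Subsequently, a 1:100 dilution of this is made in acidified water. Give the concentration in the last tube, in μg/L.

Overall dilution factor = 20 × 11.94 × 249.7 × 100 = 5.96 × 10⁶.
8.80 g/L / 5.96 × 10⁶ = 1.48 × 10⁻⁶ g/L = 1.48 μg/L.

1.48 μg/L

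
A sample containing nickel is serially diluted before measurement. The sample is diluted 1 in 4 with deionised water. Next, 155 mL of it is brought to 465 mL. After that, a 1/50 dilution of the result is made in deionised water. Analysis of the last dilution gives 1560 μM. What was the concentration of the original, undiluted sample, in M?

0.936 M

Overall dilution factor = 4 × 3 × 50 = 600.
Original = 1560 μM × 600 = 9.36 × 10⁵ μM = 0.936 M.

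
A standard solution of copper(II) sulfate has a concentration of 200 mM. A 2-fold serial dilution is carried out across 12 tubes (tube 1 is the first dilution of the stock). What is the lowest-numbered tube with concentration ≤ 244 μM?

Tube n has concentration 200 mM / 2ⁿ.
Need 2ⁿ ≥ 200 mM / 244 μM = 820, so n ≥ 9.68.
First such tube: n = 10.

tube 10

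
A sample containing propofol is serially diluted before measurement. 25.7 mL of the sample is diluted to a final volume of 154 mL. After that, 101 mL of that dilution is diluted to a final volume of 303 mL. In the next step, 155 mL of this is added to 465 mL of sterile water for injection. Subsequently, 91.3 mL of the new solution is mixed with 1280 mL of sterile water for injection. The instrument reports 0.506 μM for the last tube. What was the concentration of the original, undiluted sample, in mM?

0.546 mM

Overall dilution factor = 5.992 × 3 × 4 × 15.02 = 1080.
Original = 0.506 μM × 1080 = 546 μM = 0.546 mM.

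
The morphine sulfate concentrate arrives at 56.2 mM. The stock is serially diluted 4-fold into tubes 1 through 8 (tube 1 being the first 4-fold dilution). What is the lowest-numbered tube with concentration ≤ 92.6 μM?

tube 5

Tube n has concentration 56.2 mM / 4ⁿ.
Need 4ⁿ ≥ 56.2 mM / 92.6 μM = 607, so n ≥ 4.62.
First such tube: n = 5.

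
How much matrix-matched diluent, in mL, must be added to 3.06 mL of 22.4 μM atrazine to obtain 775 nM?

85.4 mL

775 nM = 0.775 μM.
V₂ = C₁V₁/C₂ = 22.4 × 3.06 / 0.775 = 88.4 mL.
Diluent to add = V₂ − V₁ = 88.4 − 3.06 = 85.4 mL.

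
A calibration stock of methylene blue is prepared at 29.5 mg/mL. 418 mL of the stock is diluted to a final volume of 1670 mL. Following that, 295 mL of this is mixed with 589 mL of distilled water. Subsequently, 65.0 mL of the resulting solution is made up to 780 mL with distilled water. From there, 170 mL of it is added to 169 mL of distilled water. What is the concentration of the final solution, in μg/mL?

103 μg/mL

Overall dilution factor = 3.995 × 2.997 × 12 × 1.994 = 286.
29.5 mg/mL / 286 = 0.103 mg/mL = 103 μg/mL.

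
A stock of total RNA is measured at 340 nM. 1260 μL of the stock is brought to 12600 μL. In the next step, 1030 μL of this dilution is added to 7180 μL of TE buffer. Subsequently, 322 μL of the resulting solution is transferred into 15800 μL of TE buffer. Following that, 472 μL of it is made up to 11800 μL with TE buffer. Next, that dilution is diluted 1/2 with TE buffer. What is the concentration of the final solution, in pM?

1.70 pM

Overall dilution factor = 10 × 7.971 × 50.07 × 25 × 2 = 2.00 × 10⁵.
340 nM / 2.00 × 10⁵ = 1.70 × 10⁻³ nM = 1.70 pM.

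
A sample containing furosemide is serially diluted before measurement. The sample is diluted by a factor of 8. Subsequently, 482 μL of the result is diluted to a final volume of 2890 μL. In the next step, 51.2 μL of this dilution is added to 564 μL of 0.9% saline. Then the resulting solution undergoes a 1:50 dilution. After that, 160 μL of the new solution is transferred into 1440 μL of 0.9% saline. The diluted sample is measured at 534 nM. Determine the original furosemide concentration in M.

0.154 M

Overall dilution factor = 8 × 5.996 × 12.02 × 50 × 10 = 2.88 × 10⁵.
Original = 534 nM × 2.88 × 10⁵ = 1.54 × 10⁸ nM = 0.154 M.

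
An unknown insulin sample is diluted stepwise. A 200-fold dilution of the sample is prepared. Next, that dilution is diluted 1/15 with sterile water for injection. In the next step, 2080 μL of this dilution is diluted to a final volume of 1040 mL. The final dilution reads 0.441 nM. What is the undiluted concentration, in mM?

0.662 mM

Overall dilution factor = 200 × 15 × 500 = 1.50 × 10⁶.
Original = 0.441 nM × 1.50 × 10⁶ = 6.62 × 10⁵ nM = 0.662 mM.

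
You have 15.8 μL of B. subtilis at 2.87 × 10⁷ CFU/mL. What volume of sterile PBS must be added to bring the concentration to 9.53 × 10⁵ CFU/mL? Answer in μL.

V₂ = C₁V₁/C₂ = 2.87 × 10⁷ × 15.8 / 9.53 × 10⁵ = 476 μL.
Diluent to add = V₂ − V₁ = 476 − 15.8 = 460 μL.

460 μL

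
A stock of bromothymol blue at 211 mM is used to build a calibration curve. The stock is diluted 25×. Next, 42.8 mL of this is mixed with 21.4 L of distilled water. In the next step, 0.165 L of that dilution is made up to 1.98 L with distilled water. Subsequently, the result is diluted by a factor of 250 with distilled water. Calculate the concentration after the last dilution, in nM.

Overall dilution factor = 25 × 501 × 12 × 250 = 3.76 × 10⁷.
211 mM / 3.76 × 10⁷ = 5.62 × 10⁻⁶ mM = 5.62 nM.

5.62 nM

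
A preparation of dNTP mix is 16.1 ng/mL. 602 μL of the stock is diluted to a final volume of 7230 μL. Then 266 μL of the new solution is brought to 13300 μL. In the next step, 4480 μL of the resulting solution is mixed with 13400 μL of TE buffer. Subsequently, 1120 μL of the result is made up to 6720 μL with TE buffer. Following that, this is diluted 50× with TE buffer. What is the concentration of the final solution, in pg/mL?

0.0224 pg/mL

Overall dilution factor = 12.01 × 50 × 3.991 × 6 × 50 = 7.19 × 10⁵.
16.1 ng/mL / 7.19 × 10⁵ = 2.24 × 10⁻⁵ ng/mL = 0.0224 pg/mL.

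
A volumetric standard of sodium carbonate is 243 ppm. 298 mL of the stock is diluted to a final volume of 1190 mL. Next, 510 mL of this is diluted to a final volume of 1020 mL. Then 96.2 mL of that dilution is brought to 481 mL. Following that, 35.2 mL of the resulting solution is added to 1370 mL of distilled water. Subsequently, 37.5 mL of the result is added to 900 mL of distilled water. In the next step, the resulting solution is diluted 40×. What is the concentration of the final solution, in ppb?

0.152 ppb

Overall dilution factor = 3.993 × 2 × 5 × 39.92 × 25 × 40 = 1.59 × 10⁶.
243 ppm / 1.59 × 10⁶ = 1.52 × 10⁻⁴ ppm = 0.152 ppb.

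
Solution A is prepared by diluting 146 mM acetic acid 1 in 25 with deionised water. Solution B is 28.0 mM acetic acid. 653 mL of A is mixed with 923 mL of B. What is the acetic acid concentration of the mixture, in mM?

18.8 mM

C_A = 146 mM / 25 = 5.84 mM.
C_mix = (C_A·V_A + C_B·V_B)/(V_A + V_B) = (5.84×653 + 28.0×923) / 1576 = 18.8 mM.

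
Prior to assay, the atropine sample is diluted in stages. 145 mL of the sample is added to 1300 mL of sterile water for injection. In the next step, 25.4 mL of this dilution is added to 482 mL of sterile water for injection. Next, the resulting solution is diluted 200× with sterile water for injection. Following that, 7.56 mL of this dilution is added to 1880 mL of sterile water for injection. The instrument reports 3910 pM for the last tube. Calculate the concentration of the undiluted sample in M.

Overall dilution factor = 9.966 × 19.98 × 200 × 249.7 = 9.94 × 10⁶.
Original = 3910 pM × 9.94 × 10⁶ = 3.89 × 10¹⁰ pM = 0.0389 M.

0.0389 M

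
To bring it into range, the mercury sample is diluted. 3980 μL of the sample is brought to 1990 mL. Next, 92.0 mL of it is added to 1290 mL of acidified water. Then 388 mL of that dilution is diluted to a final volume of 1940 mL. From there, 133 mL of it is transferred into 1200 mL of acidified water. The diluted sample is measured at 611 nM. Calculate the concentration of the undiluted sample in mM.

Overall dilution factor = 500 × 15.02 × 5 × 10.02 = 3.76 × 10⁵.
Original = 611 nM × 3.76 × 10⁵ = 2.30 × 10⁸ nM = 230 mM.

230 mM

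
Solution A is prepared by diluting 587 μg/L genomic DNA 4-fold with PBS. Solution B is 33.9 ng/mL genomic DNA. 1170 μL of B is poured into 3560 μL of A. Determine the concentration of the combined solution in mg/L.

C_A = 587 μg/L / 4 = 147 μg/L.
C_B = 33.9 ng/mL = 33.9 μg/L.
C_mix = (C_A·V_A + C_B·V_B)/(V_A + V_B) = (147×3560 + 33.9×1170) / 4730 = 119 μg/L = 0.119 mg/L.

0.119 mg/L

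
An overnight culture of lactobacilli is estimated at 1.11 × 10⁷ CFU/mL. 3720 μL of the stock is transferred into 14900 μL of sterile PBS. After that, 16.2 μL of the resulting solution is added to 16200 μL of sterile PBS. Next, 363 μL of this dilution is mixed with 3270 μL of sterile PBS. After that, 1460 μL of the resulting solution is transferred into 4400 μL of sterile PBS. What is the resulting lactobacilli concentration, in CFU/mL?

Overall dilution factor = 5.005 × 1001 × 10.01 × 4.014 = 2.01 × 10⁵.
1.11 × 10⁷ CFU/mL / 2.01 × 10⁵ = 55.2 CFU/mL.

55.2 CFU/mL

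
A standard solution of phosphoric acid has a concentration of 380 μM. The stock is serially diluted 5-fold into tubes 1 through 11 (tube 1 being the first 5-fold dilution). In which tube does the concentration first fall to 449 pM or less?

Tube n has concentration 380 μM / 5ⁿ.
Need 5ⁿ ≥ 380 μM / 449 pM = 8.46 × 10⁵, so n ≥ 8.48.
First such tube: n = 9.

tube 9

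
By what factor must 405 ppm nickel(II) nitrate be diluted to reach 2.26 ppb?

Factor = C₀/C_target = 405 ppm / 2.26 ppb = 1.79 × 10⁵.

1.79 × 10⁵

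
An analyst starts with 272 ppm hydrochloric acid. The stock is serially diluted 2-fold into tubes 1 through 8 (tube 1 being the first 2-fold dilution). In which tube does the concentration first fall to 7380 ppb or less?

tube 6

Tube n has concentration 272 ppm / 2ⁿ.
Need 2ⁿ ≥ 272 ppm / 7380 ppb = 36.9, so n ≥ 5.20.
First such tube: n = 6.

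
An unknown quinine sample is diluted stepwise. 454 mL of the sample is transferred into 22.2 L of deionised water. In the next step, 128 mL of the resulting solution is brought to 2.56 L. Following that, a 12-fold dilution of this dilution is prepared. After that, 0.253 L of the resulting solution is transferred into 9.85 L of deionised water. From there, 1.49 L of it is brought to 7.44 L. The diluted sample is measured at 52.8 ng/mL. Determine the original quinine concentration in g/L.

Overall dilution factor = 49.90 × 20 × 12 × 39.93 × 4.993 = 2.39 × 10⁶.
Original = 52.8 ng/mL × 2.39 × 10⁶ = 1.26 × 10⁸ ng/mL = 126 g/L.

126 g/L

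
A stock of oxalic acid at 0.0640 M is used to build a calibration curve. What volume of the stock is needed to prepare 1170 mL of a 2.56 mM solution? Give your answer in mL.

46.8 mL

2.56 mM = 2.56 × 10⁻³ M.
V₁ = C₂V₂/C₁ = 2.56 × 10⁻³ × 1170 / 0.0640 = 46.8 mL.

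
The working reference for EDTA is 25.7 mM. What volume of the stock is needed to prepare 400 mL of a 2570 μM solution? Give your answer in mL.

2570 μM = 2.57 mM.
V₁ = C₂V₂/C₁ = 2.57 × 400 / 25.7 = 40.0 mL.

40.0 mL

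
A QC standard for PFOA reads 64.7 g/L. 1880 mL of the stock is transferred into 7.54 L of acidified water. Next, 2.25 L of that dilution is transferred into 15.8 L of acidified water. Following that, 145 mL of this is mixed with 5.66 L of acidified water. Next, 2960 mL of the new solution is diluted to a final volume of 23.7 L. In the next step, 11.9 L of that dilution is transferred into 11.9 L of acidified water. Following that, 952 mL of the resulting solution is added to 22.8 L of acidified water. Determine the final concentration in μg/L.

Overall dilution factor = 5.011 × 8.022 × 40.03 × 8.007 × 2 × 24.95 = 6.43 × 10⁵.
64.7 g/L / 6.43 × 10⁵ = 1.01 × 10⁻⁴ g/L = 101 μg/L.

101 μg/L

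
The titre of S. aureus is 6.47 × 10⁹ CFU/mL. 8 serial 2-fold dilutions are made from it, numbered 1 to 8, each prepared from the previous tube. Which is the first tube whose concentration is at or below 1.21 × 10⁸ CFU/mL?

Tube n has concentration 6.47 × 10⁹ CFU/mL / 2ⁿ.
Need 2ⁿ ≥ 6.47 × 10⁹ CFU/mL / 1.21 × 10⁸ CFU/mL = 53.5, so n ≥ 5.74.
First such tube: n = 6.

tube 6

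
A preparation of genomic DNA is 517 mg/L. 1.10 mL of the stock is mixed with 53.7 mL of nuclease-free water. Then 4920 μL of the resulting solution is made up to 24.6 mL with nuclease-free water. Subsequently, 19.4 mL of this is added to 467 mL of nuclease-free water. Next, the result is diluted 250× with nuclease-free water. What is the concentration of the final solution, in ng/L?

331 ng/L

Overall dilution factor = 49.82 × 5 × 25.07 × 250 = 1.56 × 10⁶.
517 mg/L / 1.56 × 10⁶ = 3.31 × 10⁻⁴ mg/L = 331 ng/L.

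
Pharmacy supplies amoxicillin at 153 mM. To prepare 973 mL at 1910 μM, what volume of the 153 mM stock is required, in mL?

1910 μM = 1.91 mM.
V₁ = C₂V₂/C₁ = 1.91 × 973 / 153 = 12.1 mL.

12.1 mL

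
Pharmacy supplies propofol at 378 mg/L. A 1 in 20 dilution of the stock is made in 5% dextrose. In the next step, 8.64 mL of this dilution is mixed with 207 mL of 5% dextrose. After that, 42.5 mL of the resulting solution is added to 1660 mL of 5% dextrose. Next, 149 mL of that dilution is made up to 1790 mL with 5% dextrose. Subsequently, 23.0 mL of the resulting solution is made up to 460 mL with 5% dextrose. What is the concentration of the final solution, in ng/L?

78.7 ng/L

Overall dilution factor = 20 × 24.96 × 40.06 × 12.01 × 20 = 4.80 × 10⁶.
378 mg/L / 4.80 × 10⁶ = 7.87 × 10⁻⁵ mg/L = 78.7 ng/L.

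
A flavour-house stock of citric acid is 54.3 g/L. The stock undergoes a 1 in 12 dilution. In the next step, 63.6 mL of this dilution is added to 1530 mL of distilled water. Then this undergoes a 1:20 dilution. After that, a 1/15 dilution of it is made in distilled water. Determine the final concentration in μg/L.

602 μg/L

Overall dilution factor = 12 × 25.06 × 20 × 15 = 9.02 × 10⁴.
54.3 g/L / 9.02 × 10⁴ = 6.02 × 10⁻⁴ g/L = 602 μg/L.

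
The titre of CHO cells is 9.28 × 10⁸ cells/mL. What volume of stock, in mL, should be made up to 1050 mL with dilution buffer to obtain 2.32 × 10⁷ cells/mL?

26.3 mL

V₁ = C₂V₂/C₁ = 2.32 × 10⁷ × 1050 / 9.28 × 10⁸ = 26.3 mL.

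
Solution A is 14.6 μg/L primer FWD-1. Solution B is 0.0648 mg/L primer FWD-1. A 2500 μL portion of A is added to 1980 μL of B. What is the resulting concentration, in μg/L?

36.8 μg/L

C_B = 0.0648 mg/L = 64.8 μg/L.
C_mix = (C_A·V_A + C_B·V_B)/(V_A + V_B) = (14.6×2500 + 64.8×1980) / 4480 = 36.8 μg/L.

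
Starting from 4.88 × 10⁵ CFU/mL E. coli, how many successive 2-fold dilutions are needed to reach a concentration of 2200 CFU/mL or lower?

Need 2ⁿ ≥ 222, so n ≥ log(222)/log(2) = 7.79.
Minimum whole steps: n = 8.

8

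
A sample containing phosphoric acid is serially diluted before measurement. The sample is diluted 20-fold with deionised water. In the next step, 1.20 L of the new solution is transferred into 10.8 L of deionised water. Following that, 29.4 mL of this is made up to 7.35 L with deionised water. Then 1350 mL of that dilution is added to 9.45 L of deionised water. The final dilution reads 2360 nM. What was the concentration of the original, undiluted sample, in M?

0.944 M

Overall dilution factor = 20 × 10 × 250 × 8 = 4.00 × 10⁵.
Original = 2360 nM × 4.00 × 10⁵ = 9.44 × 10⁸ nM = 0.944 M.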